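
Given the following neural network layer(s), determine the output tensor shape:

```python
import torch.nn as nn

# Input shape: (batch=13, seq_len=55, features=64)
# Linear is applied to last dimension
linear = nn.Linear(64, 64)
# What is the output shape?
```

Input: (13, 55, 64) -> Output: (13, 55, 64)

Answer: (13, 55, 64)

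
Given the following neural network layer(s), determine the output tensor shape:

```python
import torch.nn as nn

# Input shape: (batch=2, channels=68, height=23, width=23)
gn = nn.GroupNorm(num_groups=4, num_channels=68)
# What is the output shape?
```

Input: (2, 68, 23, 23) -> Output: (2, 68, 23, 23)

Answer: (2, 68, 23, 23)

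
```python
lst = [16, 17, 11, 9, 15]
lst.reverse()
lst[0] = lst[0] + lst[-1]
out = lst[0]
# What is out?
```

Trace:
`lst = [16, 17, 11, 9, 15]` → lst = [16, 17, 11, 9, 15]
`lst.reverse()` → lst = [15, 9, 11, 17, 16]
`lst[0] = lst[0] + lst[-1]` → lst = [31, 9, 11, 17, 16]
`out = lst[0]` → out = 31
So out = 31

Answer: 31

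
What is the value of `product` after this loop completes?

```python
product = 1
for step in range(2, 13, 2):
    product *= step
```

Product of even numbers 2 to 12
`product` takes the values: 1 → 2 → 8 → 48 → 384 → 3840 → 46080

Answer: 46080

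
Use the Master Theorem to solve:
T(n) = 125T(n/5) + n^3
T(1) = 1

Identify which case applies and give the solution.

a=125, b=5, f(n)=n^3. log_5(125) = 3. Since c=3 = 3, Case 2 applies: T(n) = Θ(n^log_b(a) · log n) = O(n^3 log n).

Answer: O(n^3 log n) - Case 2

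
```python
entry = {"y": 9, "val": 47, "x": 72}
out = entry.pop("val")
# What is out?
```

Trace:
`entry = {"y": 9, "val": 47, "x": 72}` → entry = {'y': 9, 'val': 47, 'x': 72}
`out = entry.pop("val")` → entry = {'y': 9, 'x': 72}; out = 47
So out = 47

Answer: 47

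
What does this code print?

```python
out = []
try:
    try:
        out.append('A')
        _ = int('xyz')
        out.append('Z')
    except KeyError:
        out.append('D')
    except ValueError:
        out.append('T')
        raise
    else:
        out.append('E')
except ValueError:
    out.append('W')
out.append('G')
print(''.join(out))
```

Execution trace: 'A' (try body) → 'T' (except ValueError) → 'W' (outer except ValueError) → 'G' (after the try/except). Output: ATWG

Answer: ATWG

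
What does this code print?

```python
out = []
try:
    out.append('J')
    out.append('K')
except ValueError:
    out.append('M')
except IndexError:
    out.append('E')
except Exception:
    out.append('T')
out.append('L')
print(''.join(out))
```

Execution trace: 'J' (try body) → 'K' (try body, no exception) → 'L' (after the try/except). Output: JKL

Answer: JKL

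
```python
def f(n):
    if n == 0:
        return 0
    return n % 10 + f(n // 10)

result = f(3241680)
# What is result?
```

Sum of digits of 3241680: 0 + 8 + 6 + 1 + 4 + 2 + 3 = 24

Answer: 24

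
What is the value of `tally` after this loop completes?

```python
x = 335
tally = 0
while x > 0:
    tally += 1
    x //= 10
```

Count digits by repeated division by 10
`tally` takes the values: 0 → 1 → 2 → 3

Answer: 3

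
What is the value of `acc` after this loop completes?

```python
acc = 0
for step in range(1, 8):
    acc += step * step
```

Sum of squares 1² to 7² = 140
`acc` takes the values: 0 → 1 → 5 → 14 → 30 → 55 → 91 → 140

Answer: 140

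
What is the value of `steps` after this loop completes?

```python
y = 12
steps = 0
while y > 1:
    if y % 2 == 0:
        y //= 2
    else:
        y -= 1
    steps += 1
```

Steps to reduce 12 to 1
`steps` takes the values: 0 → 1 → 2 → 3 → 4

Answer: 4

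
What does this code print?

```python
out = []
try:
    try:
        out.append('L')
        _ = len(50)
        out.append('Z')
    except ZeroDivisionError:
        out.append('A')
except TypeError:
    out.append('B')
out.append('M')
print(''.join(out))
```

Execution trace: 'L' (try body) → 'B' (outer except TypeError) → 'M' (after the try/except). Output: LBM

Answer: LBM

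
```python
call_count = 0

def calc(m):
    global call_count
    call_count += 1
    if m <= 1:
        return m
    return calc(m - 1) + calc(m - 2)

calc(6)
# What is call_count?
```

Calls(m) = 1 + Calls(m-1) + Calls(m-2); Calls(0)=Calls(1)=1. For m=6 this gives 25.

Answer: 25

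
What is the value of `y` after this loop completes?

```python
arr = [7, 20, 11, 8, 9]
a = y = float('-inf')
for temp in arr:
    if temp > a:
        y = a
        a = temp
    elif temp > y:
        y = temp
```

Second largest (with repeats) in [7, 20, 11, 8, 9]
`y` takes the values: -inf → 7 → 11

Answer: 11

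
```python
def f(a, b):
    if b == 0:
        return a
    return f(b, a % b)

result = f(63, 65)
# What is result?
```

f(63, 65) -> f(65, 63) -> f(63, 2) -> f(2, 1) -> f(1, 0) -> 1

Answer: 1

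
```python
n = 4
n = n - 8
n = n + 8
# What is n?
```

Trace:
`n = 4` → n = 4
`n = n - 8` → n = -4
`n = n + 8` → n = 4
So n = 4

Answer: 4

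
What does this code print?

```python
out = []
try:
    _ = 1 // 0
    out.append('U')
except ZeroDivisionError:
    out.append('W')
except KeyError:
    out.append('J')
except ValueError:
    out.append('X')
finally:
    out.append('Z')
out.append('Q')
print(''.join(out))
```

Execution trace: 'W' (except ZeroDivisionError) → 'Z' (finally) → 'Q' (after the try/except). Output: WZQ

Answer: WZQ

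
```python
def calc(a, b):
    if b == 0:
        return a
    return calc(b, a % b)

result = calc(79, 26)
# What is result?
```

calc(79, 26) -> calc(26, 1) -> calc(1, 0) -> 1

Answer: 1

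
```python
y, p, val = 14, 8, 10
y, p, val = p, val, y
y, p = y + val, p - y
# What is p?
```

Trace:
`y, p, val = 14, 8, 10` → y = 14; p = 8; val = 10
`y, p, val = p, val, y` → y = 8; p = 10; val = 14
`y, p = y + val, p - y` → y = 22; p = 2
So p = 2

Answer: 2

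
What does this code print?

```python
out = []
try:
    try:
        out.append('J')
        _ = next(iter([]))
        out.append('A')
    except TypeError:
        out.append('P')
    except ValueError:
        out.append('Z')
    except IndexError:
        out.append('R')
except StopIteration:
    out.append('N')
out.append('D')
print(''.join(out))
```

Execution trace: 'J' (try body) → 'N' (outer except StopIteration) → 'D' (after the try/except). Output: JND

Answer: JND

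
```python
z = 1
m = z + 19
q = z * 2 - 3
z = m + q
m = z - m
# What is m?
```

Trace:
`z = 1` → z = 1
`m = z + 19` → m = 20
`q = z * 2 - 3` → q = -1
`z = m + q` → z = 19
`m = z - m` → m = -1
So m = -1

Answer: -1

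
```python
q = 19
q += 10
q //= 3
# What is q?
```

Trace:
`q = 19` → q = 19
`q += 10` → q = 29
`q //= 3` → q = 9
So q = 9

Answer: 9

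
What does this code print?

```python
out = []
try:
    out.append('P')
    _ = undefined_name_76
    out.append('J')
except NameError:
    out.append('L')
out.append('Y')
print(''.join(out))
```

Execution trace: 'P' (try body) → 'L' (except NameError) → 'Y' (after the try/except). Output: PLY

Answer: PLY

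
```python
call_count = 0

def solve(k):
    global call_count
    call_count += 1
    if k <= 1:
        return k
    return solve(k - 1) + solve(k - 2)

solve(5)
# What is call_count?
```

Calls(k) = 1 + Calls(k-1) + Calls(k-2); Calls(0)=Calls(1)=1. For k=5 this gives 15.

Answer: 15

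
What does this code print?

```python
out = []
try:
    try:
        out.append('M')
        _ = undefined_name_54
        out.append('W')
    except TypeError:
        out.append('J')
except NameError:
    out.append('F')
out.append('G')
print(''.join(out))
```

Execution trace: 'M' (try body) → 'F' (outer except NameError) → 'G' (after the try/except). Output: MFG

Answer: MFG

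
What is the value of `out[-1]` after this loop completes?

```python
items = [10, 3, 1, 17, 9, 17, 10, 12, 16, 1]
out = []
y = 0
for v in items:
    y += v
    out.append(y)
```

Cumulative sum ends at 96
`out` takes the values: [] → [10] → [10, 13] → [10, 13, 14] → [10, 13, 14, 31] → [10, 13, 14, 31, 40] → [10, 13, 14, 31, 40, 57] → [10, 13, 14, 31, 40, 57, 67] → [10, 13, 14, 31, 40, 57, 67, 79] → [10, 13, 14, 31, 40, 57, 67, 79, 95] → [10, 13, 14, 31, 40, 57, 67, 79, 95, 96]
So `out[-1]` = 96

Answer: 96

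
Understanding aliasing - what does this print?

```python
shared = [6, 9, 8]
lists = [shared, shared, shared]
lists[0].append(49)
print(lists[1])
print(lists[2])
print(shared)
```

Key concept: list of same reference.
Step by step:
`shared = [6, 9, 8]` → shared = [6, 9, 8]
`lists = [shared, shared, shared]` → lists = [[6, 9, 8], [6, 9, 8], [6, 9, 8]]
`lists[0].append(49)` → shared = [6, 9, 8, 49]; lists = [[6, 9, 8, 49], [6, 9, 8, 49], [6, 9, 8, 49]]
`print(lists[1])` → prints [6, 9, 8, 49]
`print(lists[2])` → prints [6, 9, 8, 49]
`print(shared)` → prints [6, 9, 8, 49]

Answer:
[6, 9, 8, 49]
[6, 9, 8, 49]
[6, 9, 8, 49]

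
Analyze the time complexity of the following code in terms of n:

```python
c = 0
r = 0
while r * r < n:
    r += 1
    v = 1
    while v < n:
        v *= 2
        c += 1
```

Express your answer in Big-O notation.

Each loop level contributes: √n × log n. Multiplying the contributions gives O(√n log n).

Answer: O(√n log n)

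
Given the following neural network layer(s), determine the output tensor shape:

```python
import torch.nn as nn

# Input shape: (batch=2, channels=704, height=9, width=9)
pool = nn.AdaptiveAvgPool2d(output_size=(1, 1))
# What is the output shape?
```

Input: (2, 704, 9, 9) -> Output: (2, 704, 1, 1)

Answer: (2, 704, 1, 1)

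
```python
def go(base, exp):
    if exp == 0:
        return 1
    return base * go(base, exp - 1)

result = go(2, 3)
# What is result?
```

go(2, 3) = 2 * 2 * 2 = 8

Answer: 8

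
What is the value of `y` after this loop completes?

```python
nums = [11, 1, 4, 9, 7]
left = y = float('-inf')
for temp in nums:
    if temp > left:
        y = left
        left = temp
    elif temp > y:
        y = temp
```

Second largest (with repeats) in [11, 1, 4, 9, 7]
`y` takes the values: -inf → 1 → 4 → 9

Answer: 9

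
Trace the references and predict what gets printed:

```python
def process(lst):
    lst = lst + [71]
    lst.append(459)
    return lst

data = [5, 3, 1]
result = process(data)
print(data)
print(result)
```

Key concept: rebinding parameter vs mutation.
Step by step:
`data = [5, 3, 1]` → data = [5, 3, 1]
`result = process(data)` → result = [5, 3, 1, 71, 459]
`print(data)` → prints [5, 3, 1]
`print(result)` → prints [5, 3, 1, 71, 459]

Answer:
[5, 3, 1]
[5, 3, 1, 71, 459]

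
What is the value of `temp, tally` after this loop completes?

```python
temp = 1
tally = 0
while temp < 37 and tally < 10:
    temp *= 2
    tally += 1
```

Double until >= 37 or 10 iterations
`temp, tally` takes the values: (1, 0) → (2, 0) → (2, 1) → (4, 1) → (4, 2) → (8, 2) → (8, 3) → (16, 3) → (16, 4) → (32, 4) → (32, 5) → (64, 5) → (64, 6)

Answer: 64, 6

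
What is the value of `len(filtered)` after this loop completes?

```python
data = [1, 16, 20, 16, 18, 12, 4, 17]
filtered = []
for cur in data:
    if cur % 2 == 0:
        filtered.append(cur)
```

Count even numbers in [1, 16, 20, 16, 18, 12, 4, 17]
`filtered` takes the values: [] → [16] → [16, 20] → [16, 20, 16] → [16, 20, 16, 18] → [16, 20, 16, 18, 12] → [16, 20, 16, 18, 12, 4]
So `len(filtered)` = 6

Answer: 6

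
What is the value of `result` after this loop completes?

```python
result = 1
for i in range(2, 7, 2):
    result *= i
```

Product of even numbers 2 to 6
`result` takes the values: 1 → 2 → 8 → 48

Answer: 48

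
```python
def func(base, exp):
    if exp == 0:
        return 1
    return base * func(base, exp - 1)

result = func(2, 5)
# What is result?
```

func(2, 5) = 2 * 2 * 2 * 2 * 2 = 32

Answer: 32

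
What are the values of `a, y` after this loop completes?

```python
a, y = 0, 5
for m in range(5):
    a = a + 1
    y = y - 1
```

a goes 0→5, y goes 5→0
`a, y` takes the values: (0, 5) → (1, 5) → (1, 4) → (2, 4) → (2, 3) → (3, 3) → (3, 2) → (4, 2) → (4, 1) → (5, 1) → (5, 0)

Answer: 5, 0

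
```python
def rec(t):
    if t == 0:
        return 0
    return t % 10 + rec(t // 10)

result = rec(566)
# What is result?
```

Sum of digits of 566: 6 + 6 + 5 = 17

Answer: 17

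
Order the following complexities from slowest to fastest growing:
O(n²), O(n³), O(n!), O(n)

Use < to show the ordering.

Ordered by growth rate: O(n) < O(n²) < O(n³) < O(n!)

Answer: O(n) < O(n²) < O(n³) < O(n!)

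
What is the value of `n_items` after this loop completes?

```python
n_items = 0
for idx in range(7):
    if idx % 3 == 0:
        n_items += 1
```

Count numbers divisible by 3 in range(7)
`n_items` takes the values: 0 → 1 → 2 → 3

Answer: 3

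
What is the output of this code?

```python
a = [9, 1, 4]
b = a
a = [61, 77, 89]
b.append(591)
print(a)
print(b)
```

Key concept: rebinding vs mutation: a is rebound to a new list, b still points at the original.
Step by step:
`a = [9, 1, 4]` → a = [9, 1, 4]
`b = a` → b = [9, 1, 4] (same object as a)
`a = [61, 77, 89]` → a = [61, 77, 89]
`b.append(591)` → b = [9, 1, 4, 591]
`print(a)` → prints [61, 77, 89]
`print(b)` → prints [9, 1, 4, 591]

Answer:
[61, 77, 89]
[9, 1, 4, 591]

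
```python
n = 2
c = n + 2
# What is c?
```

Trace:
`n = 2` → n = 2
`c = n + 2` → c = 4
So c = 4

Answer: 4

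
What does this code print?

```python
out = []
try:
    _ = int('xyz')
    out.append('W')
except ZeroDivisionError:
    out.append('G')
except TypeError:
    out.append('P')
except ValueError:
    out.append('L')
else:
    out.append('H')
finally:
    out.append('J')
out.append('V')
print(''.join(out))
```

Execution trace: 'L' (except ValueError) → 'J' (finally) → 'V' (after the try/except). Output: LJV

Answer: LJV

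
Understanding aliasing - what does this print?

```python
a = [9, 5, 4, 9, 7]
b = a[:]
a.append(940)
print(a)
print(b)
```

Key concept: slice [:] creates copy.
Step by step:
`a = [9, 5, 4, 9, 7]` → a = [9, 5, 4, 9, 7]
`b = a[:]` → b = [9, 5, 4, 9, 7]
`a.append(940)` → a = [9, 5, 4, 9, 7, 940]
`print(a)` → prints [9, 5, 4, 9, 7, 940]
`print(b)` → prints [9, 5, 4, 9, 7]

Answer:
[9, 5, 4, 9, 7, 940]
[9, 5, 4, 9, 7]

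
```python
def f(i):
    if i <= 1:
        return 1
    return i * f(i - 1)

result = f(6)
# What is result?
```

f(6) = 6 * 5 * 4 * 3 * 2 * 1 = 720

Answer: 720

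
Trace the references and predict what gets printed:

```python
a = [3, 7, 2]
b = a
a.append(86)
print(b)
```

Key concept: basic list aliasing.
Step by step:
`a = [3, 7, 2]` → a = [3, 7, 2]
`b = a` → b = [3, 7, 2] (same object as a)
`a.append(86)` → a = [3, 7, 2, 86] (same object as b); b = [3, 7, 2, 86] (same object as a)
`print(b)` → prints [3, 7, 2, 86]

Answer: [3, 7, 2, 86]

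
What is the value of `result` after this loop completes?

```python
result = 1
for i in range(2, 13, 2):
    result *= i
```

Product of even numbers 2 to 12
`result` takes the values: 1 → 2 → 8 → 48 → 384 → 3840 → 46080

Answer: 46080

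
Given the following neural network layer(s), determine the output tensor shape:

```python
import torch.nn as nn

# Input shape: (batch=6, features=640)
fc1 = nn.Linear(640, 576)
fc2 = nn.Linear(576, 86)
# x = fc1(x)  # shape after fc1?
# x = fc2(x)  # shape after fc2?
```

Input: (6, 640) -> after fc1: (6, 576) -> Output: (6, 86)

Answer: (6, 86)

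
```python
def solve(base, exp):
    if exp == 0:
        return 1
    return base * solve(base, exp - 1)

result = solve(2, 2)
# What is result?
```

solve(2, 2) = 2 * 2 = 4

Answer: 4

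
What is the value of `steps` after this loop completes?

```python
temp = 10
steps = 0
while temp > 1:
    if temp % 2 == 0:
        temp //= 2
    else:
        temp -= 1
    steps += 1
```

Steps to reduce 10 to 1
`steps` takes the values: 0 → 1 → 2 → 3 → 4

Answer: 4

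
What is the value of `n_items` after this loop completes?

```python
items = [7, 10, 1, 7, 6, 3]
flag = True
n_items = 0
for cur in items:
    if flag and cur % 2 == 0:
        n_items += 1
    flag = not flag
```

Count even values at even positions
`n_items` takes the values: 0 → 1

Answer: 1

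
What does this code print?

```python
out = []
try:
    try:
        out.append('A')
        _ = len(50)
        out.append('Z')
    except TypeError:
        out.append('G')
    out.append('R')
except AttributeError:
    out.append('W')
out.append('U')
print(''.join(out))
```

Execution trace: 'A' (inner try body) → 'G' (inner except TypeError) → 'R' (try body, no exception) → 'U' (after the try/except). Output: AGRU

Answer: AGRU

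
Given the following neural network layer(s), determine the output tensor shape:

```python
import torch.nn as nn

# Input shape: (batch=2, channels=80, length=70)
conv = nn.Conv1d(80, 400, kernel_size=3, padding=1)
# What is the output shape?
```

Input: (2, 80, 70) -> Output: (2, 400, 70)

Answer: (2, 400, 70)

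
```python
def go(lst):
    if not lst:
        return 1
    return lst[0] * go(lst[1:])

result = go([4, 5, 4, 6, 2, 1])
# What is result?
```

Product over [4, 5, 4, 6, 2, 1] = 4 * 5 * 4 * 6 * 2 * 1 = 960

Answer: 960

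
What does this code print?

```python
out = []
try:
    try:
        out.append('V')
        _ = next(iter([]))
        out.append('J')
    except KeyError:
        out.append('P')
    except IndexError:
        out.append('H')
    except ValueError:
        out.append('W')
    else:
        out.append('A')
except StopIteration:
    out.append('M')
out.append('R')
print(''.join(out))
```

Execution trace: 'V' (try body) → 'M' (outer except StopIteration) → 'R' (after the try/except). Output: VMR

Answer: VMR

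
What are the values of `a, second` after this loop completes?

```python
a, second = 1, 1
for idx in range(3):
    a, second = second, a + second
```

Fibonacci: after 3 iterations
`a, second` takes the values: (1, 1) → (1, 2) → (2, 3) → (3, 5)

Answer: 3, 5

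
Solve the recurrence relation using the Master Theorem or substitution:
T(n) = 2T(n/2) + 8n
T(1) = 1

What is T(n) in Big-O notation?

By Master Theorem: a=2, b=2, f(n)=8n. Since log_2(2) = 1 and f(n) = Θ(n^1), Case 2 applies. T(n) = O(n log n).

Answer: O(n log n)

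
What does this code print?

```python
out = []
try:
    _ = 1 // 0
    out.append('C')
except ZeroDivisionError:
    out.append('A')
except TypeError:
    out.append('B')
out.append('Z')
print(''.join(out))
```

Execution trace: 'A' (except ZeroDivisionError) → 'Z' (after the try/except). Output: AZ

Answer: AZ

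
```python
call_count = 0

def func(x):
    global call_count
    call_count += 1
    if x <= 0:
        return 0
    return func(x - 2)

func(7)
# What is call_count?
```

Linear recursion stepping by 2: 5 calls from x=7 down to ≤0.

Answer: 5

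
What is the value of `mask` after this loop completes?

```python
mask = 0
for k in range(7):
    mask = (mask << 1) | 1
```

Build 7 consecutive 1-bits: 0b1111111
`mask` takes the values: 0 → 1 → 3 → 7 → 15 → 31 → 63 → 127

Answer: 127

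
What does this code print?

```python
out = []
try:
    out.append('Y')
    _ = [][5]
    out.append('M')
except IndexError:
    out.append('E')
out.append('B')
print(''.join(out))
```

Execution trace: 'Y' (try body) → 'E' (except IndexError) → 'B' (after the try/except). Output: YEB

Answer: YEB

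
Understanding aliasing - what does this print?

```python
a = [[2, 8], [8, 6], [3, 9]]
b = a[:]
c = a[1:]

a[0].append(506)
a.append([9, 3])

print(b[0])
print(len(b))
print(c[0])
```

Key concept: slice with nested mutation.
Step by step:
`a = [[2, 8], [8, 6], [3, 9]]` → a = [[2, 8], [8, 6], [3, 9]]
`b = a[:]` → b = [[2, 8], [8, 6], [3, 9]]
`c = a[1:]` → c = [[8, 6], [3, 9]]
`a[0].append(506)` → a = [[2, 8, 506], [8, 6], [3, 9]]; b = [[2, 8, 506], [8, 6], [3, 9]]
`a.append([9, 3])` → a = [[2, 8, 506], [8, 6], [3, 9], [9, 3]]
`print(b[0])` → prints [2, 8, 506]
`print(len(b))` → prints 3
`print(c[0])` → prints [8, 6]

Answer:
[2, 8, 506]
3
[8, 6]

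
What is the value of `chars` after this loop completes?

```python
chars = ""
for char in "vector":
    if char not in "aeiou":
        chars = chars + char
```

Remove vowels from 'vector'
`chars` takes the values: "" → "v" → "vc" → "vct" → "vctr"

Answer: "vctr"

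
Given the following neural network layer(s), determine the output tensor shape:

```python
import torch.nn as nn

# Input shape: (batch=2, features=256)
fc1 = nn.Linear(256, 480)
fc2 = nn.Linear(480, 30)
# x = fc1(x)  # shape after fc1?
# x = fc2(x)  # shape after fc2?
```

Input: (2, 256) -> after fc1: (2, 480) -> Output: (2, 30)

Answer: (2, 30)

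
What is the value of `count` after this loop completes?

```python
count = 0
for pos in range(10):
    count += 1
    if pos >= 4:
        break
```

Loop breaks when pos reaches 4, count is 5
`count` takes the values: 0 → 1 → 2 → 3 → 4 → 5

Answer: 5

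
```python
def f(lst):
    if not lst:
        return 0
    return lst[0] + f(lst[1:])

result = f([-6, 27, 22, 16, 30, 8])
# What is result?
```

(-6) + 27 + 22 + 16 + 30 + 8 + 0 = 97

Answer: 97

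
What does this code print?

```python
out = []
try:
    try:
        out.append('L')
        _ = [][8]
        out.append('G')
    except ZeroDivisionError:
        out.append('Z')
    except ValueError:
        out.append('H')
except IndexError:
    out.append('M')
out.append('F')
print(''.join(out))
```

Execution trace: 'L' (try body) → 'M' (outer except IndexError) → 'F' (after the try/except). Output: LMF

Answer: LMF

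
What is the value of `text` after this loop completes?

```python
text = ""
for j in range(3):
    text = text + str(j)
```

Concatenate digits 0 to 2
`text` takes the values: "" → "0" → "01" → "012"

Answer: "012"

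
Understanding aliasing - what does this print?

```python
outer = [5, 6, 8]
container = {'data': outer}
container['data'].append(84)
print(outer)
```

Key concept: dict holds reference to list.
Step by step:
`outer = [5, 6, 8]` → outer = [5, 6, 8]
`container = {'data': outer}` → container = {'data': [5, 6, 8]}
`container['data'].append(84)` → outer = [5, 6, 8, 84]; container = {'data': [5, 6, 8, 84]}
`print(outer)` → prints [5, 6, 8, 84]

Answer: [5, 6, 8, 84]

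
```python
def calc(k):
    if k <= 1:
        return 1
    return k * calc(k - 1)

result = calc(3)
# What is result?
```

calc(3) = 3 * 2 * 1 = 6

Answer: 6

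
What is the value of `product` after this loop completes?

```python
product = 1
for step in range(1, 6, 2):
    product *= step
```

Product of 1, 3, 5, ... up to 5
`product` takes the values: 1 → 3 → 15

Answer: 15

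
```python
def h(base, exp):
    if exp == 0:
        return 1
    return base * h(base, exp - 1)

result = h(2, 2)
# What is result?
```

h(2, 2) = 2 * 2 = 4

Answer: 4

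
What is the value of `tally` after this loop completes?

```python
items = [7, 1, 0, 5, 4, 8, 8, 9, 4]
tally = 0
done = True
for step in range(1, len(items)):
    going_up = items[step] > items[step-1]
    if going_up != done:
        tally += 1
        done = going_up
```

Count direction changes in [7, 1, 0, 5, 4, 8, 8, 9, 4]
`tally` takes the values: 0 → 1 → 2 → 3 → 4 → 5 → 6 → 7

Answer: 7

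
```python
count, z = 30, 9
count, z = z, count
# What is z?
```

Trace:
`count, z = 30, 9` → count = 30; z = 9
`count, z = z, count` → count = 9; z = 30
So z = 30

Answer: 30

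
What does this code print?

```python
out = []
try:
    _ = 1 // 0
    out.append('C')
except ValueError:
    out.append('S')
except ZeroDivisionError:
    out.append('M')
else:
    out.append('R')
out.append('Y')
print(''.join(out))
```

Execution trace: 'M' (except ZeroDivisionError) → 'Y' (after the try/except). Output: MY

Answer: MY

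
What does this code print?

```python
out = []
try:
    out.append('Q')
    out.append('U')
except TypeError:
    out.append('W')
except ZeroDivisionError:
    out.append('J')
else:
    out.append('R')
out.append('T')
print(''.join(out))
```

Execution trace: 'Q' (try body) → 'U' (try body, no exception) → 'R' (else) → 'T' (after the try/except). Output: QURT

Answer: QURT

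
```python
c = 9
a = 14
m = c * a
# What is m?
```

Trace:
`c = 9` → c = 9
`a = 14` → a = 14
`m = c * a` → m = 126
So m = 126

Answer: 126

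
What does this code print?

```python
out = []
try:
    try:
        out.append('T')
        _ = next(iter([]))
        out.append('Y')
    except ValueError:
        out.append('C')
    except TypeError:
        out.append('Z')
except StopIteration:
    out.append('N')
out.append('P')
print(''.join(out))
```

Execution trace: 'T' (try body) → 'N' (outer except StopIteration) → 'P' (after the try/except). Output: TNP

Answer: TNP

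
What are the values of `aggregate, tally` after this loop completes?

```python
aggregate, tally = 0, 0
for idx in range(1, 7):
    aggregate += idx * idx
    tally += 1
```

Sum of squares and count
`aggregate, tally` takes the values: (0, 0) → (1, 0) → (1, 1) → (5, 1) → (5, 2) → (14, 2) → (14, 3) → (30, 3) → (30, 4) → (55, 4) → (55, 5) → (91, 5) → (91, 6)

Answer: 91, 6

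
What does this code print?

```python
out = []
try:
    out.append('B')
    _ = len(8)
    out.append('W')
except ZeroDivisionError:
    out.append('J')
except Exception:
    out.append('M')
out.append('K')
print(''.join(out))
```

Execution trace: 'B' (try body) → 'M' (except Exception) → 'K' (after the try/except). Output: BMK

Answer: BMK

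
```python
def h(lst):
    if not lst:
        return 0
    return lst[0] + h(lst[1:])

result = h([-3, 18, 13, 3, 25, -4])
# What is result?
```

(-3) + 18 + 13 + 3 + 25 + (-4) + 0 = 52

Answer: 52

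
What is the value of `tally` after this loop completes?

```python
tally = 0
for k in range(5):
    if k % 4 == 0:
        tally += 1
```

Count numbers divisible by 4 in range(5)
`tally` takes the values: 0 → 1 → 2

Answer: 2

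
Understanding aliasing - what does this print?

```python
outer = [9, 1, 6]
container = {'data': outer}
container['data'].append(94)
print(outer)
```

Key concept: dict holds reference to list.
Step by step:
`outer = [9, 1, 6]` → outer = [9, 1, 6]
`container = {'data': outer}` → container = {'data': [9, 1, 6]}
`container['data'].append(94)` → outer = [9, 1, 6, 94]; container = {'data': [9, 1, 6, 94]}
`print(outer)` → prints [9, 1, 6, 94]

Answer: [9, 1, 6, 94]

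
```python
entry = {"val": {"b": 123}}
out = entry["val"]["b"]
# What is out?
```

Trace:
`entry = {"val": {"b": 123}}` → entry = {'val': {'b': 123}}
`out = entry["val"]["b"]` → out = 123
So out = 123

Answer: 123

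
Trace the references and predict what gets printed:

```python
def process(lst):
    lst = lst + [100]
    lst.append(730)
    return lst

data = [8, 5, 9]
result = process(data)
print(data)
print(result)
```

Key concept: rebinding parameter vs mutation.
Step by step:
`data = [8, 5, 9]` → data = [8, 5, 9]
`result = process(data)` → result = [8, 5, 9, 100, 730]
`print(data)` → prints [8, 5, 9]
`print(result)` → prints [8, 5, 9, 100, 730]

Answer:
[8, 5, 9]
[8, 5, 9, 100, 730]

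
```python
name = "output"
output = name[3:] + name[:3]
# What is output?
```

Trace:
`name = "output"` → name = 'output'
`output = name[3:] + name[:3]` → output = 'putout'
So output = 'putout'

Answer: 'putout'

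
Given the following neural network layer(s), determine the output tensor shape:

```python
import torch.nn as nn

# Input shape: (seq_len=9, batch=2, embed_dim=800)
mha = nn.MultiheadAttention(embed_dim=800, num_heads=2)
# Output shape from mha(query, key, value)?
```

Input: (9, 2, 800) -> Output: (9, 2, 800)

Answer: (9, 2, 800)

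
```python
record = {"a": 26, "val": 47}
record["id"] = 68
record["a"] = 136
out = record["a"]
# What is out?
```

Trace:
`record = {"a": 26, "val": 47}` → record = {'a': 26, 'val': 47}
`record["id"] = 68` → record = {'a': 26, 'val': 47, 'id': 68}
`record["a"] = 136` → record = {'a': 136, 'val': 47, 'id': 68}
`out = record["a"]` → out = 136
So out = 136

Answer: 136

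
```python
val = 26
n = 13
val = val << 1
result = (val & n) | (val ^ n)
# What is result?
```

Trace:
`val = 26` → val = 26
`n = 13` → n = 13
`val = val << 1` → val = 52
`result = (val & n) | (val ^ n)` → result = 61
So result = 61

Answer: 61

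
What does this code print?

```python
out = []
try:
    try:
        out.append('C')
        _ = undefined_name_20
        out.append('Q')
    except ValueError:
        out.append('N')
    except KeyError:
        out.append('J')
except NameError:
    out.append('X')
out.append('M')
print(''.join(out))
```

Execution trace: 'C' (try body) → 'X' (outer except NameError) → 'M' (after the try/except). Output: CXM

Answer: CXM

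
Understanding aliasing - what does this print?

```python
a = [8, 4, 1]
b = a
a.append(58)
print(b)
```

Key concept: basic list aliasing.
Step by step:
`a = [8, 4, 1]` → a = [8, 4, 1]
`b = a` → b = [8, 4, 1] (same object as a)
`a.append(58)` → a = [8, 4, 1, 58] (same object as b); b = [8, 4, 1, 58] (same object as a)
`print(b)` → prints [8, 4, 1, 58]

Answer: [8, 4, 1, 58]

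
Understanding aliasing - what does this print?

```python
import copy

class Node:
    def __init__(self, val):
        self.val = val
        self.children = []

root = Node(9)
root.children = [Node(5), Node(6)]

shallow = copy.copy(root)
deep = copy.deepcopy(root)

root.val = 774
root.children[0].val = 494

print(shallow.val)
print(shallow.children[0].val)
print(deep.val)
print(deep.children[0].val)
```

Key concept: deep copy with custom objects.
Step by step:
`root = Node(9)` → root = Node(val=9, children=[])
`root.children = [Node(5), Node(6)]` → root = Node(val=9, children=[Node(val=5, children=[]), Node(val=6, children=[])])
`shallow = copy.copy(root)` → shallow = Node(val=9, children=[Node(val=5, children=[]), Node(val=6, children=[])])
`deep = copy.deepcopy(root)` → deep = Node(val=9, children=[Node(val=5, children=[]), Node(val=6, children=[])])
`root.val = 774` → root = Node(val=774, children=[Node(val=5, children=[]), Node(val=6, children=[])])
`root.children[0].val = 494` → root = Node(val=774, children=[Node(val=494, children=[]), Node(val=6, children=[])]); shallow = Node(val=9, children=[Node(val=494, children=[]), Node(val=6, children=[])])
`print(shallow.val)` → prints 9
`print(shallow.children[0].val)` → prints 494
`print(deep.val)` → prints 9
`print(deep.children[0].val)` → prints 5

Answer:
9
494
9
5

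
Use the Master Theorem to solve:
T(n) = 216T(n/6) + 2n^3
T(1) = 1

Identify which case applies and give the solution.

a=216, b=6, f(n)=2n^3. log_6(216) = 3. Since c=3 = 3, Case 2 applies: T(n) = Θ(n^log_b(a) · log n) = O(n^3 log n).

Answer: O(n^3 log n) - Case 2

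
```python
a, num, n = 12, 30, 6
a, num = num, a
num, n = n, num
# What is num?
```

Trace:
`a, num, n = 12, 30, 6` → a = 12; num = 30; n = 6
`a, num = num, a` → a = 30; num = 12
`num, n = n, num` → num = 6; n = 12
So num = 6

Answer: 6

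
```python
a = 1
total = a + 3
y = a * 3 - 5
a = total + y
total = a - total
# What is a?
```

Trace:
`a = 1` → a = 1
`total = a + 3` → total = 4
`y = a * 3 - 5` → y = -2
`a = total + y` → a = 2
`total = a - total` → total = -2
So a = 2

Answer: 2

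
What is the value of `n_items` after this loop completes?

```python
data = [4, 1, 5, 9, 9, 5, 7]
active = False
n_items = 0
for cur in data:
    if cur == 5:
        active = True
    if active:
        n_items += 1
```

Count elements after first 5 in [4, 1, 5, 9, 9, 5, 7]
`n_items` takes the values: 0 → 1 → 2 → 3 → 4 → 5

Answer: 5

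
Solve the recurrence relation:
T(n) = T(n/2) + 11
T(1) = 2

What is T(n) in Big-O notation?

Each step divides n by 2 and adds 11. After log_2(n) steps we reach T(1)=2. So T(n) = 11·log_2(n) + 2 = O(log n).

Answer: O(log n)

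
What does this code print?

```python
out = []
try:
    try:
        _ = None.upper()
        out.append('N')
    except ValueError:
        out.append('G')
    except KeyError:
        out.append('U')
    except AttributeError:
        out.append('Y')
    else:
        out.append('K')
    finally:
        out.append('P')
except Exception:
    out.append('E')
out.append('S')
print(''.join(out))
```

Execution trace: 'Y' (inner except AttributeError) → 'P' (inner finally) → 'S' (after the try/except). Output: YPS

Answer: YPS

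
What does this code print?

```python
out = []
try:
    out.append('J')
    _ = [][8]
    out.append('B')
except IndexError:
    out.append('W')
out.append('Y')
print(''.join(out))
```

Execution trace: 'J' (try body) → 'W' (except IndexError) → 'Y' (after the try/except). Output: JWY

Answer: JWY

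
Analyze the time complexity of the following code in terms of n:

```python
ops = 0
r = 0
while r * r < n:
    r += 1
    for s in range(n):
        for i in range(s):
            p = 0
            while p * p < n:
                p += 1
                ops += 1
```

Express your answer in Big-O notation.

Each loop level contributes: √n × n × n × √n. Multiplying the contributions gives O(n^3).

Answer: O(n^3)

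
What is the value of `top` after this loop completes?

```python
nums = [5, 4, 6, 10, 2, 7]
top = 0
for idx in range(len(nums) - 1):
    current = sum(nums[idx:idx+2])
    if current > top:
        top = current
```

Max sum of 2-element window in [5, 4, 6, 10, 2, 7]
`top` takes the values: 0 → 9 → 10 → 16

Answer: 16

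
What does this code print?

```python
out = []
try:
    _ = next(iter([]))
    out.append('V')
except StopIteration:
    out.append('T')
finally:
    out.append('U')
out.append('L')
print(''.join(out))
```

Execution trace: 'T' (except StopIteration) → 'U' (finally) → 'L' (after the try/except). Output: TUL

Answer: TUL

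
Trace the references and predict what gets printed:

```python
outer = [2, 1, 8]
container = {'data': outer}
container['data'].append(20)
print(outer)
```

Key concept: dict holds reference to list.
Step by step:
`outer = [2, 1, 8]` → outer = [2, 1, 8]
`container = {'data': outer}` → container = {'data': [2, 1, 8]}
`container['data'].append(20)` → outer = [2, 1, 8, 20]; container = {'data': [2, 1, 8, 20]}
`print(outer)` → prints [2, 1, 8, 20]

Answer: [2, 1, 8, 20]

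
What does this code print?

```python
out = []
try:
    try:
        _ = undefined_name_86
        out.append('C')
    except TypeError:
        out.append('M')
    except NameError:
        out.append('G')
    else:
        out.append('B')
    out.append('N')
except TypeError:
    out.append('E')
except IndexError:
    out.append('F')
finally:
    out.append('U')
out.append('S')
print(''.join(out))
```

Execution trace: 'G' (inner except NameError) → 'N' (try body, no exception) → 'U' (finally) → 'S' (after the try/except). Output: GNUS

Answer: GNUS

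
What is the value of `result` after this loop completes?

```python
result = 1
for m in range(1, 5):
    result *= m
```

4! = 24
`result` takes the values: 1 → 2 → 6 → 24

Answer: 24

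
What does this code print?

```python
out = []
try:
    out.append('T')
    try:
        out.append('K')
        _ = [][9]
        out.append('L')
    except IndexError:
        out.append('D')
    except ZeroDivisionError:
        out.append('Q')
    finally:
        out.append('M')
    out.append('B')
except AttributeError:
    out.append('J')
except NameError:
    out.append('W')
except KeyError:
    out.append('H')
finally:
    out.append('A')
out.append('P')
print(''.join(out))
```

Execution trace: 'T' (try body) → 'K' (inner try body) → 'D' (inner except IndexError) → 'M' (inner finally) → 'B' (try body, no exception) → 'A' (finally) → 'P' (after the try/except). Output: TKDMBAP

Answer: TKDMBAP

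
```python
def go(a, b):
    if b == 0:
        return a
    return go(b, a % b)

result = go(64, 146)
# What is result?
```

go(64, 146) -> go(146, 64) -> go(64, 18) -> go(18, 10) -> go(10, 8) -> go(8, 2) -> go(2, 0) -> 2

Answer: 2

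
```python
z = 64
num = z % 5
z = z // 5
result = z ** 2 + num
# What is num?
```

Trace:
`z = 64` → z = 64
`num = z % 5` → num = 4
`z = z // 5` → z = 12
`result = z ** 2 + num` → result = 148
So num = 4

Answer: 4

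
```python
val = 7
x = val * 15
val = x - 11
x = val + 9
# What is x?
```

Trace:
`val = 7` → val = 7
`x = val * 15` → x = 105
`val = x - 11` → val = 94
`x = val + 9` → x = 103
So x = 103

Answer: 103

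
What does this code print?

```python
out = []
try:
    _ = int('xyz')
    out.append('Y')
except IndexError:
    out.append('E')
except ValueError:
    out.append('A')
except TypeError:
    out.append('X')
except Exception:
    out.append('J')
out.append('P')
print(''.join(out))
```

Execution trace: 'A' (except ValueError) → 'P' (after the try/except). Output: AP

Answer: AP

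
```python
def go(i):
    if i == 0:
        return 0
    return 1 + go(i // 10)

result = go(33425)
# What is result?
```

Count of digits of 33425: 5

Answer: 5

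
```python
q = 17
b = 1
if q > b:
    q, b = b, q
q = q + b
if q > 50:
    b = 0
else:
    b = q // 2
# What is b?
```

Trace:
`q = 17` → q = 17
`b = 1` → b = 1
`if q > b: ...` → q > b is True → q = 1; b = 17
`q = q + b` → q = 18
`if q > 50: ...` → q > 50 is False, take else branch → b = 9
So b = 9

Answer: 9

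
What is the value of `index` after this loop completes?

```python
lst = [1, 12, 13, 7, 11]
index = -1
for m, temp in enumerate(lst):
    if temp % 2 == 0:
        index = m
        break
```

First even number index in [1, 12, 13, 7, 11]
`index` takes the values: -1 → 1

Answer: 1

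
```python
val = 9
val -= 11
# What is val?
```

Trace:
`val = 9` → val = 9
`val -= 11` → val = -2
So val = -2

Answer: -2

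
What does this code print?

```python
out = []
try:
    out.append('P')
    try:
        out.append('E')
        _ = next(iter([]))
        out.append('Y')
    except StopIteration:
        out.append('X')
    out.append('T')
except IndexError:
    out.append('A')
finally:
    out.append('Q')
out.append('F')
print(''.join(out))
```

Execution trace: 'P' (try body) → 'E' (inner try body) → 'X' (inner except StopIteration) → 'T' (try body, no exception) → 'Q' (finally) → 'F' (after the try/except). Output: PEXTQF

Answer: PEXTQF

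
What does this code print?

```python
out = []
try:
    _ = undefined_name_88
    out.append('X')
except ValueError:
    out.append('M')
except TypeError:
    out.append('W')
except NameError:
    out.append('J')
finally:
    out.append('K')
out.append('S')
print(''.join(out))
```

Execution trace: 'J' (except NameError) → 'K' (finally) → 'S' (after the try/except). Output: JKS

Answer: JKS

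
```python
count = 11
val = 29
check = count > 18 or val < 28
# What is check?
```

Trace:
`count = 11` → count = 11
`val = 29` → val = 29
`check = count > 18 or val < 28` → check = False
So check = False

Answer: False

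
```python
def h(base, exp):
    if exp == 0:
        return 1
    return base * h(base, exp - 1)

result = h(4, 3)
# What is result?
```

h(4, 3) = 4 * 4 * 4 = 64

Answer: 64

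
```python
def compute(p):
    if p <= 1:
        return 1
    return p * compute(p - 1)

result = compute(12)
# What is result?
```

compute(12) = 12 * 11 * 10 * 9 * 8 * 7 * 6 * 5 * 4 * 3 * 2 * 1 = 479001600

Answer: 479001600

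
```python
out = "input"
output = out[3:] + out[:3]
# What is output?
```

Trace:
`out = "input"` → out = 'input'
`output = out[3:] + out[:3]` → output = 'utinp'
So output = 'utinp'

Answer: 'utinp'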